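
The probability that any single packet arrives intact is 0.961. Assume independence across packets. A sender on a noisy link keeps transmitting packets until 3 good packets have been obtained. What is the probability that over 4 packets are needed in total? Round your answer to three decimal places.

0.009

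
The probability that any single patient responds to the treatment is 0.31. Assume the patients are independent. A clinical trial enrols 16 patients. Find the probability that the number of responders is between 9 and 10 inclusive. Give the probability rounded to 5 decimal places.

0.02961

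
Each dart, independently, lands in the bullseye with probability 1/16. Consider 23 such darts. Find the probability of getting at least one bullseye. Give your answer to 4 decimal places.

P(at least one) = 1 − P(none) = 1 − (1 − 0.0625)^23
= 1 − 0.226641 = 0.773359

0.7734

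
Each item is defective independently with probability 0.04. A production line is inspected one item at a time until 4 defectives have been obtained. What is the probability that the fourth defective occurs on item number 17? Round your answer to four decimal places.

0.0008

Y = trial on which the fourth success occurs; negative binomial, r=4, p=0.04.
P(Y=17) = C(16,3) · p^4 · (1−p)^13
= 560 · 2.56e-06 · 0.5882 = 0.000843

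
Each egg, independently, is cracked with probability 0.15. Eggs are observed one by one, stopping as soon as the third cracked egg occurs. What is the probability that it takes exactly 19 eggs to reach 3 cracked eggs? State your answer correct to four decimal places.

0.0383

Y = trial on which the third success occurs; negative binomial, r=3, p=0.15.
P(Y=19) = C(18,2) · p^3 · (1−p)^16
= 153 · 0.003375 · 0.074251 = 0.038341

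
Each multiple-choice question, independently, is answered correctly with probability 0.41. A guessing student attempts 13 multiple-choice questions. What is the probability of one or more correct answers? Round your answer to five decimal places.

P(at least one) = 1 − P(none) = 1 − (1 − 0.41)^13
= 1 − 0.0010497 = 0.9989503

0.99895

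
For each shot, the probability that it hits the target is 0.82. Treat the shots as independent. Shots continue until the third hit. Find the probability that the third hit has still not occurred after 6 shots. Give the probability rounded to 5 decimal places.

0.01155

Needing more than 6 shots ⇔ fewer than 3 successes in the first 6. With X ~ Binomial(6, 0.82), P(Y > 6) = P(X ≤ 2).
  k=0: C(6,0)·0.82^0·0.18^6 = 0.0000340
  k=1: C(6,1)·0.82^1·0.18^5 = 0.0009297
  k=2: C(6,2)·0.82^2·0.18^4 = 0.0105879
P(X ≤ 2) = 0.0115516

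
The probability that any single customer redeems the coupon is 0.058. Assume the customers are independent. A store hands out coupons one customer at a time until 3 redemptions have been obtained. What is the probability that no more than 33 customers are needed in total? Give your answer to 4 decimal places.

Finishing within 33 customers ⇔ at least 3 successes in the first 33. With X ~ Binomial(33, 0.058), P(Y ≤ 33) = 1 − P(X ≤ 2).
  k=0: C(33,0)·0.058^0·0.942^33 = 0.139213
  k=1: C(33,1)·0.058^1·0.942^32 = 0.282860
  k=2: C(33,2)·0.058^2·0.942^31 = 0.278656
1 − 0.700728 = 0.299272

0.2993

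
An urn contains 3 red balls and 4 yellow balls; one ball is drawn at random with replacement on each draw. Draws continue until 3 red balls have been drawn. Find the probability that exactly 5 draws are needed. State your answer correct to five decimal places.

0.15422

Y = trial on which the third success occurs; negative binomial, r=3, p=0.428571.
P(Y=5) = C(4,2) · p^3 · (1−p)^2
= 6 · 0.078717 · 0.32653 = 0.1542215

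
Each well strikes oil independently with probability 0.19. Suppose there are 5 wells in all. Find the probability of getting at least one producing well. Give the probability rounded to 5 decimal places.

0.65132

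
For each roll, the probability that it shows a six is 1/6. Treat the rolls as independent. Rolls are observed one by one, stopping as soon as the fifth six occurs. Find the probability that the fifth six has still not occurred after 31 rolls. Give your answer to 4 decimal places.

0.3936

Needing more than 31 rolls ⇔ fewer than 5 successes in the first 31. With X ~ Binomial(31, 0.166667), P(Y > 31) = P(X ≤ 4).
  k=0: C(31,0)·0.166667^0·0.833333^31 = 0.003511
  k=1: C(31,1)·0.166667^1·0.833333^30 = 0.021766
  k=2: C(31,2)·0.166667^2·0.833333^29 = 0.065297
  k=3: C(31,3)·0.166667^3·0.833333^28 = 0.126241
  k=4: C(31,4)·0.166667^4·0.833333^27 = 0.176738
P(X ≤ 4) = 0.393552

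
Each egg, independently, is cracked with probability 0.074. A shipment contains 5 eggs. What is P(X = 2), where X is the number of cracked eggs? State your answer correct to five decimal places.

X ~ Binomial(n=5, p=0.074).
P(X=2) = C(5,2) · p^2 · (1−p)^3
= 10 · 0.005476 · 0.79402 = 0.0434807

0.04348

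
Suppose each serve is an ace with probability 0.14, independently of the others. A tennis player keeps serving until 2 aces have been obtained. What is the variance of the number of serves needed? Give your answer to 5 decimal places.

87.75510

Y = total serves until the second success; negative binomial with r=2, p=0.14.
Var(Y) = r(1−p)/p² = 2·0.86 / 0.14² = 87.7551020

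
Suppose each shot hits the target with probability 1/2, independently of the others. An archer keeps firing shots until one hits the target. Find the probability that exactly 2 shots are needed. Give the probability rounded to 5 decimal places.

0.25000

Geometric (trials to first success), p = 0.50.
P(Y = 2) = (1−p)^1 · p = 0.5 · 0.50 = 0.2500000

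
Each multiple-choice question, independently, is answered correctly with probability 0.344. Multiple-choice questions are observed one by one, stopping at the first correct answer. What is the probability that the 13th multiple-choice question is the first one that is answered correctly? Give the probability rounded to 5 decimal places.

0.00218

Geometric (trials to first success), p = 0.344.
P(Y = 13) = (1−p)^12 · p = 0.0063511 · 0.344 = 0.0021848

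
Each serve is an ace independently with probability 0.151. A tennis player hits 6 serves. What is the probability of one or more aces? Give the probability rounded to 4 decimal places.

0.6255

P(at least one) = 1 − P(none) = 1 − (1 − 0.151)^6
= 1 − 0.374495 = 0.625505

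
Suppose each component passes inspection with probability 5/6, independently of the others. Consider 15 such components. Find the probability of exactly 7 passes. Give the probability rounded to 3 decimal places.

X ~ Binomial(n=15, p=0.833333).
P(X=7) = C(15,7) · p^7 · (1−p)^8
= 6435 · 0.27908 · 5.9537e-07 = 0.00107

0.001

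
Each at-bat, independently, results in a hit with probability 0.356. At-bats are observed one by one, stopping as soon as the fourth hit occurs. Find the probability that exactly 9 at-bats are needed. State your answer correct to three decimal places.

0.100

Y = trial on which the fourth success occurs; negative binomial, r=4, p=0.356.
P(Y=9) = C(8,3) · p^4 · (1−p)^5
= 56 · 0.016062 · 0.11077 = 0.09964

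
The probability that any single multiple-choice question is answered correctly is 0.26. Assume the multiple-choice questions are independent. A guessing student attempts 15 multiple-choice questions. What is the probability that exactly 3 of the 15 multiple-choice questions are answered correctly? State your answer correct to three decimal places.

X ~ Binomial(n=15, p=0.26).
P(X=3) = C(15,3) · p^3 · (1−p)^12
= 455 · 0.017576 · 0.026964 = 0.21563

0.216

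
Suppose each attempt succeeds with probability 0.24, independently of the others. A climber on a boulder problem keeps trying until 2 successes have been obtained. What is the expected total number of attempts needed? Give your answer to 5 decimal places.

Y = total attempts until the second success; negative binomial with r=2, p=0.24.
E[Y] = r / p = 2 / 0.24 = 8.3333333

8.33333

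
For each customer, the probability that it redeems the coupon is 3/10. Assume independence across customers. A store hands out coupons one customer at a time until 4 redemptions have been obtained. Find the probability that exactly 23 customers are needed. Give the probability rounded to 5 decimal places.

0.01422

Y = trial on which the fourth success occurs; negative binomial, r=4, p=0.30.
P(Y=23) = C(22,3) · p^4 · (1−p)^19
= 1540 · 0.0081 · 0.0011399 = 0.0142190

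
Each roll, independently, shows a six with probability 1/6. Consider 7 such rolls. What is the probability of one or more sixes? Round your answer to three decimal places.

P(at least one) = 1 − P(none) = 1 − (1 − 0.166667)^7
= 1 − 0.27908 = 0.72092

0.721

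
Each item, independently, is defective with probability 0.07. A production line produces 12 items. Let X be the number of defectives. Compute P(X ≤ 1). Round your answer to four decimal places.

X ~ Binomial(12, 0.07); P(X ≤ 1) = Σ C(12,k) p^k (1−p)^(12−k) over k:
  k=0: C(12,0)·0.07^0·0.93^12 = 0.418596
  k=1: C(12,1)·0.07^1·0.93^11 = 0.378087
Total = 0.796683

0.7967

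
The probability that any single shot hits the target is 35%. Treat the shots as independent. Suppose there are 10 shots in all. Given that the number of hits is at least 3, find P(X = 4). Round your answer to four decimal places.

0.3219

X ~ Binomial(10, 0.35). Want P(X=4 | X≥3) = P(X=4) / P(X≥3).
P(X=4) = C(10,4)·0.35^4·0.65^6 = 0.237668
P(X≥3) = 1 − 0.013463 − 0.072492 − 0.175653 = 0.738393
Ratio = 0.237668 / 0.738393 = 0.321873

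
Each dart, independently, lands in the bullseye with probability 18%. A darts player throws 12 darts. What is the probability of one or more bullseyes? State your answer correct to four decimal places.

P(at least one) = 1 − P(none) = 1 − (1 − 0.18)^12
= 1 − 0.092420 = 0.907580

0.9076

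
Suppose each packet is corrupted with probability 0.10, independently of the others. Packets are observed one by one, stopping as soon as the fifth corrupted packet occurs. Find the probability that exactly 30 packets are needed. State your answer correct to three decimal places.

Y = trial on which the fifth success occurs; negative binomial, r=5, p=0.10.
P(Y=30) = C(29,4) · p^5 · (1−p)^25
= 23751 · 1e-05 · 0.07179 = 0.01705

0.017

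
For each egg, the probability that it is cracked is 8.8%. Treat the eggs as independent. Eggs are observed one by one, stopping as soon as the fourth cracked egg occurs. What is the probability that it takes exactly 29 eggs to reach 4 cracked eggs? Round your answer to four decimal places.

Y = trial on which the fourth success occurs; negative binomial, r=4, p=0.088.
P(Y=29) = C(28,3) · p^4 · (1−p)^25
= 3276 · 5.997e-05 · 0.09997 = 0.019640

0.0196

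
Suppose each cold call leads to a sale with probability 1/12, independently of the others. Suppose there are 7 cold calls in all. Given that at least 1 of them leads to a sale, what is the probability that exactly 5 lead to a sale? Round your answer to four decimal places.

0.0002

X ~ Binomial(7, 0.083333). Want P(X=5 | X≥1) = P(X=5) / P(X≥1).
P(X=5) = C(7,5)·0.083333^5·0.916667^2 = 0.000071
P(X≥1) = 1 − 0.543851 = 0.456149
Ratio = 0.000071 / 0.456149 = 0.000155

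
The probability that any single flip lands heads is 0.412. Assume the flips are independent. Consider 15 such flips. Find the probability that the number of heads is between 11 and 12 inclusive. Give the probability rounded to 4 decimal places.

0.0117

X ~ Binomial(15, 0.412); P(11 ≤ X ≤ 12) = Σ C(15,k) p^k (1−p)^(15−k) over k:
  k=11: C(15,11)·0.412^11·0.588^4 = 0.009474
  k=12: C(15,12)·0.412^12·0.588^3 = 0.002213
Total = 0.011686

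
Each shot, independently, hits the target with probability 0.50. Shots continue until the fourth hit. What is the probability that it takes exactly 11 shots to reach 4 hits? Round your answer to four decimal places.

0.0586

Y = trial on which the fourth success occurs; negative binomial, r=4, p=0.50.
P(Y=11) = C(10,3) · p^4 · (1−p)^7
= 120 · 0.0625 · 0.0078125 = 0.058594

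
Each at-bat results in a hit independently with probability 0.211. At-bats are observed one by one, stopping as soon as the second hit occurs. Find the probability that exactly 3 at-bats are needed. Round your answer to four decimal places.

Y = trial on which the second success occurs; negative binomial, r=2, p=0.211.
P(Y=3) = C(2,1) · p^2 · (1−p)^1
= 2 · 0.044521 · 0.789 = 0.070254

0.0703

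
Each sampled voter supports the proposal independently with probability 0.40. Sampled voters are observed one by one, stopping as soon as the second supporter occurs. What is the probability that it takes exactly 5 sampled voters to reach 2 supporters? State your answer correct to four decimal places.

Y = trial on which the second success occurs; negative binomial, r=2, p=0.40.
P(Y=5) = C(4,1) · p^2 · (1−p)^3
= 4 · 0.16 · 0.216 = 0.138240

0.1382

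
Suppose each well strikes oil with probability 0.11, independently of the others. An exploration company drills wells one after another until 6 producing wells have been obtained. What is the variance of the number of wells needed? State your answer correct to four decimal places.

Y = total wells until the sixth success; negative binomial with r=6, p=0.11.
Var(Y) = r(1−p)/p² = 6·0.89 / 0.11² = 441.322314

441.3223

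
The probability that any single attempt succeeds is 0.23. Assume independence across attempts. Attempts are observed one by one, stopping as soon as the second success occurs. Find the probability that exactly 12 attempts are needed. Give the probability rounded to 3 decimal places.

0.043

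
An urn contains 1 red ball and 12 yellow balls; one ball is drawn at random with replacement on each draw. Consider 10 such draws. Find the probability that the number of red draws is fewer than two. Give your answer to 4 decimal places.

X ~ Binomial(10, 0.076923); P(X ≤ 1) = Σ C(10,k) p^k (1−p)^(10−k) over k:
  k=0: C(10,0)·0.076923^0·0.923077^10 = 0.449137
  k=1: C(10,1)·0.076923^1·0.923077^9 = 0.374281
Total = 0.823418

0.8234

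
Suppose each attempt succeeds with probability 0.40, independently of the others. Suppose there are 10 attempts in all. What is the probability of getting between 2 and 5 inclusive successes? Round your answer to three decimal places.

0.787

X ~ Binomial(10, 0.40); P(2 ≤ X ≤ 5) = Σ C(10,k) p^k (1−p)^(10−k) over k:
  k=2: C(10,2)·0.40^2·0.60^8 = 0.12093
  k=3: C(10,3)·0.40^3·0.60^7 = 0.21499
  k=4: C(10,4)·0.40^4·0.60^6 = 0.25082
  k=5: C(10,5)·0.40^5·0.60^5 = 0.20066
Total = 0.78740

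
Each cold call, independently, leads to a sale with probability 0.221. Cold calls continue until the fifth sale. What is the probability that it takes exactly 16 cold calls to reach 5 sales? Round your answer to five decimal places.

Y = trial on which the fifth success occurs; negative binomial, r=5, p=0.221.
P(Y=16) = C(15,4) · p^5 · (1−p)^11
= 1365 · 0.00052718 · 0.064108 = 0.0461324

0.04613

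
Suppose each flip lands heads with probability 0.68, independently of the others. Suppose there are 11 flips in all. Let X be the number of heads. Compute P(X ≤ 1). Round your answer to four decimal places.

X ~ Binomial(11, 0.68); P(X ≤ 1) = Σ C(11,k) p^k (1−p)^(11−k) over k:
  k=0: C(11,0)·0.68^0·0.32^11 = 0.000004
  k=1: C(11,1)·0.68^1·0.32^10 = 0.000084
Total = 0.000088

0.0001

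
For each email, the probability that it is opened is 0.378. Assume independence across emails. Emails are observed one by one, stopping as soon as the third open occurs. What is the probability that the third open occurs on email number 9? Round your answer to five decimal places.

0.08757

Y = trial on which the third success occurs; negative binomial, r=3, p=0.378.
P(Y=9) = C(8,2) · p^3 · (1−p)^6
= 28 · 0.05401 · 0.057908 = 0.0875741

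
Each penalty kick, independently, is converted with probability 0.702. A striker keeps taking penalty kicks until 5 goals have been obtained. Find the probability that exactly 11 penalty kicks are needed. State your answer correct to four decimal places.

0.0251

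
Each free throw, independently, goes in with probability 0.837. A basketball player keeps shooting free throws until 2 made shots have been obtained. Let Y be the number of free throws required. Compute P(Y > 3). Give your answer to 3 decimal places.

Needing more than 3 free throws ⇔ fewer than 2 successes in the first 3. With X ~ Binomial(3, 0.837), P(Y > 3) = P(X ≤ 1).
  k=0: C(3,0)·0.837^0·0.163^3 = 0.00433
  k=1: C(3,1)·0.837^1·0.163^2 = 0.06671
P(X ≤ 1) = 0.07105

0.071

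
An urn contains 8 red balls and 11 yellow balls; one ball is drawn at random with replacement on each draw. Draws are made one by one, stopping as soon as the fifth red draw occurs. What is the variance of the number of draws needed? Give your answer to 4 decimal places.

16.3281

Y = total draws until the fifth success; negative binomial with r=5, p=0.421053.
Var(Y) = r(1−p)/p² = 5·0.578947 / 0.421053² = 16.328125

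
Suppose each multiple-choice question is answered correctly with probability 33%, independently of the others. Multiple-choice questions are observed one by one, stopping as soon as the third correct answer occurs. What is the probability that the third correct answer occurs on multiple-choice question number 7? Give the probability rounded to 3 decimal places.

Y = trial on which the third success occurs; negative binomial, r=3, p=0.33.
P(Y=7) = C(6,2) · p^3 · (1−p)^4
= 15 · 0.035937 · 0.20151 = 0.10863

0.109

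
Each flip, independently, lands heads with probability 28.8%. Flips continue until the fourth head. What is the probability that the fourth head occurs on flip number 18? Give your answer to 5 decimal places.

0.04025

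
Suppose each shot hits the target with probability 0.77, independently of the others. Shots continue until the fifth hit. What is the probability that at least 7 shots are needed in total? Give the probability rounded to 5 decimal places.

Needing more than 6 shots ⇔ fewer than 5 successes in the first 6. With X ~ Binomial(6, 0.77), P(Y > 6) = P(X ≤ 4).
  k=0: C(6,0)·0.77^0·0.23^6 = 0.0001480
  k=1: C(6,1)·0.77^1·0.23^5 = 0.0029736
  k=2: C(6,2)·0.77^2·0.23^4 = 0.0248877
  k=3: C(6,3)·0.77^3·0.23^3 = 0.1110927
  k=4: C(6,4)·0.77^4·0.23^2 = 0.2789394
P(X ≤ 4) = 0.4180414

0.41804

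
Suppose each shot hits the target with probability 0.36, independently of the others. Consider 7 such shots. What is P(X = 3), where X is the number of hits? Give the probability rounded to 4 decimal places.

0.2740

X ~ Binomial(n=7, p=0.36).
P(X=3) = C(7,3) · p^3 · (1−p)^4
= 35 · 0.046656 · 0.16777 = 0.273965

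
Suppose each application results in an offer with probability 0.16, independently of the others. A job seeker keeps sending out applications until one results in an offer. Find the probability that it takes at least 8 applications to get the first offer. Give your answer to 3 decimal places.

0.295

Y = number of applications to the first success; geometric, p = 0.16.
P(Y > 7) = P(first 7 all fail) = (1−p)^7 = 0.29509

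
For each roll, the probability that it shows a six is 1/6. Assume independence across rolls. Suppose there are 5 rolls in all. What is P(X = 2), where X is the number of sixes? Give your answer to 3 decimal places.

0.161

X ~ Binomial(n=5, p=0.166667).
P(X=2) = C(5,2) · p^2 · (1−p)^3
= 10 · 0.027778 · 0.5787 = 0.16075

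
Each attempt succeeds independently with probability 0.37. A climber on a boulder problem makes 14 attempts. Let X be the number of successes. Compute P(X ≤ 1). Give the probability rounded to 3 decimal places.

0.014

X ~ Binomial(14, 0.37); P(X ≤ 1) = Σ C(14,k) p^k (1−p)^(14−k) over k:
  k=0: C(14,0)·0.37^0·0.63^14 = 0.00155
  k=1: C(14,1)·0.37^1·0.63^13 = 0.01276
Total = 0.01431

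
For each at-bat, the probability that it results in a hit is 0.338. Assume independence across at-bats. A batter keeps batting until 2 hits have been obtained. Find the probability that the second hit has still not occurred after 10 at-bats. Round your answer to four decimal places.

0.0987

Needing more than 10 at-bats ⇔ fewer than 2 successes in the first 10. With X ~ Binomial(10, 0.338), P(Y > 10) = P(X ≤ 1).
  k=0: C(10,0)·0.338^0·0.662^10 = 0.016165
  k=1: C(10,1)·0.338^1·0.662^9 = 0.082535
P(X ≤ 1) = 0.098700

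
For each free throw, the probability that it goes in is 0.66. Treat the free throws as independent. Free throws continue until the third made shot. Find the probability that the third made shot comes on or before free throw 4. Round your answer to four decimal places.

0.5807

Finishing within 4 free throws ⇔ at least 3 successes in the first 4. With X ~ Binomial(4, 0.66), P(Y ≤ 4) = 1 − P(X ≤ 2).
  k=0: C(4,0)·0.66^0·0.34^4 = 0.013363
  k=1: C(4,1)·0.66^1·0.34^3 = 0.103763
  k=2: C(4,2)·0.66^2·0.34^2 = 0.302132
1 − 0.419258 = 0.580742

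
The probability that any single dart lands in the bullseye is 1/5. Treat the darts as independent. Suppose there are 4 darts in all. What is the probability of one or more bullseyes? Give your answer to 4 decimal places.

P(at least one) = 1 − P(none) = 1 − (1 − 0.20)^4
= 1 − 0.409600 = 0.590400

0.5904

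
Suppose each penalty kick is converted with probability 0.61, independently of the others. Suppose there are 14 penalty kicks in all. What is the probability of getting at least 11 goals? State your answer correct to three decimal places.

0.141

X ~ Binomial(14, 0.61); P(X ≥ 11) = Σ C(14,k) p^k (1−p)^(14−k) over k:
  k=11: C(14,11)·0.61^11·0.39^3 = 0.09396
  k=12: C(14,12)·0.61^12·0.39^2 = 0.03674
  k=13: C(14,13)·0.61^13·0.39^1 = 0.00884
  k=14: C(14,14)·0.61^14·0.39^0 = 0.00099
Total = 0.14052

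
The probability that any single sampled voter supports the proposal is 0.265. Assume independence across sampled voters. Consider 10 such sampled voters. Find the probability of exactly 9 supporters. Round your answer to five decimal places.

0.00005

X ~ Binomial(n=10, p=0.265).
P(X=9) = C(10,9) · p^9 · (1−p)^1
= 10 · 6.4449e-06 · 0.735 = 0.0000474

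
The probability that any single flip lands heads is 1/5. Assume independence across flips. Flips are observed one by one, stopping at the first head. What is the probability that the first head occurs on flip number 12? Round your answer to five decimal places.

0.01718

Geometric (trials to first success), p = 0.20.
P(Y = 12) = (1−p)^11 · p = 0.085899 · 0.20 = 0.0171799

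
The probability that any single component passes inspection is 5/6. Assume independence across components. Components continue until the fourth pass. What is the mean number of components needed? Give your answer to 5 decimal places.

4.80000

Y = total components until the fourth success; negative binomial with r=4, p=0.833333.
E[Y] = r / p = 4 / 0.833333 = 4.8000000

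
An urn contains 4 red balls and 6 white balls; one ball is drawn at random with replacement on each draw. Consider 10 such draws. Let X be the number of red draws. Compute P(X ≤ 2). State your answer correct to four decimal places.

0.1673

X ~ Binomial(10, 0.40); P(X ≤ 2) = Σ C(10,k) p^k (1−p)^(10−k) over k:
  k=0: C(10,0)·0.40^0·0.60^10 = 0.006047
  k=1: C(10,1)·0.40^1·0.60^9 = 0.040311
  k=2: C(10,2)·0.40^2·0.60^8 = 0.120932
Total = 0.167290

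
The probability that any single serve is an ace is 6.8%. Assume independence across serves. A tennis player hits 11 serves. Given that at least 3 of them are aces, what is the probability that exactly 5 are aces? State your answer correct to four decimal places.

X ~ Binomial(11, 0.068). Want P(X=5 | X≥3) = P(X=5) / P(X≥3).
P(X=5) = C(11,5)·0.068^5·0.932^6 = 0.000440
P(X≥3) = 1 − 0.460866 − 0.369880 − 0.134935 = 0.034319
Ratio = 0.000440 / 0.034319 = 0.012828

0.0128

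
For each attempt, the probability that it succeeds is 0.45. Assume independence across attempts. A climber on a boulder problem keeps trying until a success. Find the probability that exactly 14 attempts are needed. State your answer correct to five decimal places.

Geometric (trials to first success), p = 0.45.
P(Y = 14) = (1−p)^13 · p = 0.00042142 · 0.45 = 0.0001896

0.00019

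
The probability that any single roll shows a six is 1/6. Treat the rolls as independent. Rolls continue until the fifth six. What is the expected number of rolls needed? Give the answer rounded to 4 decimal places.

Y = total rolls until the fifth success; negative binomial with r=5, p=0.166667.
E[Y] = r / p = 5 / 0.166667 = 30.000000

30.0000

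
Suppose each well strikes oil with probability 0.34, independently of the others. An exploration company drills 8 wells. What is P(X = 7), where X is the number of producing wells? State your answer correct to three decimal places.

0.003

X ~ Binomial(n=8, p=0.34).
P(X=7) = C(8,7) · p^7 · (1−p)^1
= 8 · 0.00052523 · 0.66 = 0.00277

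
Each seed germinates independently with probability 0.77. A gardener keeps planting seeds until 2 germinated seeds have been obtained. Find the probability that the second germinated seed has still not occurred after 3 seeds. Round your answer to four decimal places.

Needing more than 3 seeds ⇔ fewer than 2 successes in the first 3. With X ~ Binomial(3, 0.77), P(Y > 3) = P(X ≤ 1).
  k=0: C(3,0)·0.77^0·0.23^3 = 0.012167
  k=1: C(3,1)·0.77^1·0.23^2 = 0.122199
P(X ≤ 1) = 0.134366

0.1344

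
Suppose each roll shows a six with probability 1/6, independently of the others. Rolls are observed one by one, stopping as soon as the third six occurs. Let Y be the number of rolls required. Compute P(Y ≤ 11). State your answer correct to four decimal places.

Finishing within 11 rolls ⇔ at least 3 successes in the first 11. With X ~ Binomial(11, 0.166667), P(Y ≤ 11) = 1 − P(X ≤ 2).
  k=0: C(11,0)·0.166667^0·0.833333^11 = 0.134588
  k=1: C(11,1)·0.166667^1·0.833333^10 = 0.296094
  k=2: C(11,2)·0.166667^2·0.833333^9 = 0.296094
1 − 0.726775 = 0.273225

0.2732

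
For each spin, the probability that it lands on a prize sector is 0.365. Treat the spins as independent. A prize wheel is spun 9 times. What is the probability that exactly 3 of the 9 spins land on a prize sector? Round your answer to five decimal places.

X ~ Binomial(n=9, p=0.365).
P(X=3) = C(9,3) · p^3 · (1−p)^6
= 84 · 0.048627 · 0.065561 = 0.2677936

0.26779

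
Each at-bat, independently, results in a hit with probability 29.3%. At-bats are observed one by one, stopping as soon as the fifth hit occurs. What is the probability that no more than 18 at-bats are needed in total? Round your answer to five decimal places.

0.64339

Finishing within 18 at-bats ⇔ at least 5 successes in the first 18. With X ~ Binomial(18, 0.293), P(Y ≤ 18) = 1 − P(X ≤ 4).
  k=0: C(18,0)·0.293^0·0.707^18 = 0.0019478
  k=1: C(18,1)·0.293^1·0.707^17 = 0.0145302
  k=2: C(18,2)·0.293^2·0.707^16 = 0.0511844
  k=3: C(18,3)·0.293^3·0.707^15 = 0.1131317
  k=4: C(18,4)·0.293^4·0.707^14 = 0.1758181
1 − 0.3566122 = 0.6433878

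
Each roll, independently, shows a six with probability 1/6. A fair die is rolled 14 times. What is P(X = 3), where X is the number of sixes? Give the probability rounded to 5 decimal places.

0.22681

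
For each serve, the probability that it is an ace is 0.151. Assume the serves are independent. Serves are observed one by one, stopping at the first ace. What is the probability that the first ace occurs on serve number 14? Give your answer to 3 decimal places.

0.018

Geometric (trials to first success), p = 0.151.
P(Y = 14) = (1−p)^13 · p = 0.11907 · 0.151 = 0.01798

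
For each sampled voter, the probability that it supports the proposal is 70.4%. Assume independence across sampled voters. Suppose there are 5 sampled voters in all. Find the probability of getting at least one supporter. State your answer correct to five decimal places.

0.99773

P(at least one) = 1 − P(none) = 1 − (1 − 0.704)^5
= 1 − 0.0022723 = 0.9977277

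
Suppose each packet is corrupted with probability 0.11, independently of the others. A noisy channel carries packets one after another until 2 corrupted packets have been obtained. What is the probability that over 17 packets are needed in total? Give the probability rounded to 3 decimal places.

Needing more than 17 packets ⇔ fewer than 2 successes in the first 17. With X ~ Binomial(17, 0.11), P(Y > 17) = P(X ≤ 1).
  k=0: C(17,0)·0.11^0·0.89^17 = 0.13792
  k=1: C(17,1)·0.11^1·0.89^16 = 0.28979
P(X ≤ 1) = 0.42771

0.428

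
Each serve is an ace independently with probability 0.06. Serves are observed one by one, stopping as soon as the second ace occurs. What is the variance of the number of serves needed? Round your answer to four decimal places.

Y = total serves until the second success; negative binomial with r=2, p=0.06.
Var(Y) = r(1−p)/p² = 2·0.94 / 0.06² = 522.222222

522.2222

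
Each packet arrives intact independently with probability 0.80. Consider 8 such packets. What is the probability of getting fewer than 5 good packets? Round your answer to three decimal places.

X ~ Binomial(8, 0.80); P(X ≤ 4) = Σ C(8,k) p^k (1−p)^(8−k) over k:
  k=0: C(8,0)·0.80^0·0.20^8 = 0.00000
  k=1: C(8,1)·0.80^1·0.20^7 = 0.00008
  k=2: C(8,2)·0.80^2·0.20^6 = 0.00115
  k=3: C(8,3)·0.80^3·0.20^5 = 0.00918
  k=4: C(8,4)·0.80^4·0.20^4 = 0.04588
Total = 0.05628

0.056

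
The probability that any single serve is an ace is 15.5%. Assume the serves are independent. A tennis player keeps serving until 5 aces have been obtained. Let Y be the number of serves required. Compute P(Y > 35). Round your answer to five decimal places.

0.35009

Needing more than 35 serves ⇔ fewer than 5 successes in the first 35. With X ~ Binomial(35, 0.155), P(Y > 35) = P(X ≤ 4).
  k=0: C(35,0)·0.155^0·0.845^35 = 0.0027541
  k=1: C(35,1)·0.155^1·0.845^34 = 0.0176819
  k=2: C(35,2)·0.155^2·0.845^33 = 0.0551381
  k=3: C(35,3)·0.155^3·0.845^32 = 0.1112550
  k=4: C(35,4)·0.155^4·0.845^31 = 0.1632617
P(X ≤ 4) = 0.3500908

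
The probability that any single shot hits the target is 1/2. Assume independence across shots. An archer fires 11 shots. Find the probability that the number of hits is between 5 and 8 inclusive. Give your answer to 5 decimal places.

0.69287

X ~ Binomial(11, 0.50); P(5 ≤ X ≤ 8) = Σ C(11,k) p^k (1−p)^(11−k) over k:
  k=5: C(11,5)·0.50^5·0.50^6 = 0.2255859
  k=6: C(11,6)·0.50^6·0.50^5 = 0.2255859
  k=7: C(11,7)·0.50^7·0.50^4 = 0.1611328
  k=8: C(11,8)·0.50^8·0.50^3 = 0.0805664
Total = 0.6928711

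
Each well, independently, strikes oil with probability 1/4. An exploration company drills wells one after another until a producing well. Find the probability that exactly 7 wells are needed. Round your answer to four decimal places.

Geometric (trials to first success), p = 0.25.
P(Y = 7) = (1−p)^6 · p = 0.17798 · 0.25 = 0.044495

0.0445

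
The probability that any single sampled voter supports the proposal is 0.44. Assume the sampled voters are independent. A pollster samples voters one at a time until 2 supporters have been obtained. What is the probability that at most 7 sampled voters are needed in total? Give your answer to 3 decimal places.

Finishing within 7 sampled voters ⇔ at least 2 successes in the first 7. With X ~ Binomial(7, 0.44), P(Y ≤ 7) = 1 − P(X ≤ 1).
  k=0: C(7,0)·0.44^0·0.56^7 = 0.01727
  k=1: C(7,1)·0.44^1·0.56^6 = 0.09499
1 − 0.11226 = 0.88774

0.888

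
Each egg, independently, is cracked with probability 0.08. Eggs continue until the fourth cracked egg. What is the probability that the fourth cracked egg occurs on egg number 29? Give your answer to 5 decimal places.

0.01669

Y = trial on which the fourth success occurs; negative binomial, r=4, p=0.08.
P(Y=29) = C(28,3) · p^4 · (1−p)^25
= 3276 · 4.096e-05 · 0.12436 = 0.0166878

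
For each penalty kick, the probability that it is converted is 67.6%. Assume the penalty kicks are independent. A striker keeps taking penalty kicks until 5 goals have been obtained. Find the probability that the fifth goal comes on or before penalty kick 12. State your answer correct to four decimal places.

0.9844

Finishing within 12 penalty kicks ⇔ at least 5 successes in the first 12. With X ~ Binomial(12, 0.676), P(Y ≤ 12) = 1 − P(X ≤ 4).
  k=0: C(12,0)·0.676^0·0.324^12 = 0.000001
  k=1: C(12,1)·0.676^1·0.324^11 = 0.000034
  k=2: C(12,2)·0.676^2·0.324^10 = 0.000384
  k=3: C(12,3)·0.676^3·0.324^9 = 0.002674
  k=4: C(12,4)·0.676^4·0.324^8 = 0.012553
1 − 0.015647 = 0.984353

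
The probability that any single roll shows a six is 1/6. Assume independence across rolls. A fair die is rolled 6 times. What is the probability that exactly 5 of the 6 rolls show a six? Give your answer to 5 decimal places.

X ~ Binomial(n=6, p=0.166667).
P(X=5) = C(6,5) · p^5 · (1−p)^1
= 6 · 0.0001286 · 0.83333 = 0.0006430

0.00064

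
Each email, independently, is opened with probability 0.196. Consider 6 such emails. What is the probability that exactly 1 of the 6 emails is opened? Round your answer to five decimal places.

0.39508

X ~ Binomial(n=6, p=0.196).
P(X=1) = C(6,1) · p^1 · (1−p)^5
= 6 · 0.196 · 0.33595 = 0.3950823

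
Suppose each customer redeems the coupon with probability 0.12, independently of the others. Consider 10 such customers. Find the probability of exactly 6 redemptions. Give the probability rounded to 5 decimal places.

0.00038

X ~ Binomial(n=10, p=0.12).
P(X=6) = C(10,6) · p^6 · (1−p)^4
= 210 · 2.986e-06 · 0.5997 = 0.0003760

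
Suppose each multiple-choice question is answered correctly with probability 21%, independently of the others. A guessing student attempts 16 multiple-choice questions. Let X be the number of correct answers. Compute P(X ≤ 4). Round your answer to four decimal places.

0.7673

X ~ Binomial(16, 0.21); P(X ≤ 4) = Σ C(16,k) p^k (1−p)^(16−k) over k:
  k=0: C(16,0)·0.21^0·0.79^16 = 0.023016
  k=1: C(16,1)·0.21^1·0.79^15 = 0.097892
  k=2: C(16,2)·0.21^2·0.79^14 = 0.195164
  k=3: C(16,3)·0.21^3·0.79^13 = 0.242102
  k=4: C(16,4)·0.21^4·0.79^12 = 0.209158
Total = 0.767331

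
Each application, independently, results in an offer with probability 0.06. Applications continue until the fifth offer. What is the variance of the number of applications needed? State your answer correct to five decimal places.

1305.55556

Y = total applications until the fifth success; negative binomial with r=5, p=0.06.
Var(Y) = r(1−p)/p² = 5·0.94 / 0.06² = 1305.5555556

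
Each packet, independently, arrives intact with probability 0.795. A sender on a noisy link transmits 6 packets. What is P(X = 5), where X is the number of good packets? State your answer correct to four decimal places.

X ~ Binomial(n=6, p=0.795).
P(X=5) = C(6,5) · p^5 · (1−p)^1
= 6 · 0.31757 · 0.205 = 0.390608

0.3906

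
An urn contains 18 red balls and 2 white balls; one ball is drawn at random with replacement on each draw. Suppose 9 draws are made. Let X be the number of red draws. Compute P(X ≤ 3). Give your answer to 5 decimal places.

0.00006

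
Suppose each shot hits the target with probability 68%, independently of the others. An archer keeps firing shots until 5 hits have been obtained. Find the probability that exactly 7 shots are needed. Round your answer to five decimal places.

Y = trial on which the fifth success occurs; negative binomial, r=5, p=0.68.
P(Y=7) = C(6,4) · p^5 · (1−p)^2
= 15 · 0.14539 · 0.1024 = 0.2233242

0.22332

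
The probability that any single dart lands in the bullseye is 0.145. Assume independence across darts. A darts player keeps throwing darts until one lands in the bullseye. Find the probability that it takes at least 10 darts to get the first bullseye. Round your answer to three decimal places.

0.244

Y = number of darts to the first success; geometric, p = 0.145.
P(Y > 9) = P(first 9 all fail) = (1−p)^9 = 0.24417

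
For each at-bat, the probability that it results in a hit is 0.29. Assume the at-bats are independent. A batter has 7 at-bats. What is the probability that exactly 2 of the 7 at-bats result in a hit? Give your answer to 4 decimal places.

0.3186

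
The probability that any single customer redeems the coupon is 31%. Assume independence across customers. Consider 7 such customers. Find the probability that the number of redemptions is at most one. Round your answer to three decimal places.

0.309

X ~ Binomial(7, 0.31); P(X ≤ 1) = Σ C(7,k) p^k (1−p)^(7−k) over k:
  k=0: C(7,0)·0.31^0·0.69^7 = 0.07446
  k=1: C(7,1)·0.31^1·0.69^6 = 0.23418
Total = 0.30865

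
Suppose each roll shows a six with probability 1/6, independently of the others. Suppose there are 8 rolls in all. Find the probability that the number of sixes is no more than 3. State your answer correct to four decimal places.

0.9693

X ~ Binomial(8, 0.166667); P(X ≤ 3) = Σ C(8,k) p^k (1−p)^(8−k) over k:
  k=0: C(8,0)·0.166667^0·0.833333^8 = 0.232568
  k=1: C(8,1)·0.166667^1·0.833333^7 = 0.372109
  k=2: C(8,2)·0.166667^2·0.833333^6 = 0.260476
  k=3: C(8,3)·0.166667^3·0.833333^5 = 0.104190
Total = 0.969344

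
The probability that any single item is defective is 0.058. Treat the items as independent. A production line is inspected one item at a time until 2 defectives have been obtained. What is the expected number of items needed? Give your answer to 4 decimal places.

Y = total items until the second success; negative binomial with r=2, p=0.058.
E[Y] = r / p = 2 / 0.058 = 34.482759

34.4828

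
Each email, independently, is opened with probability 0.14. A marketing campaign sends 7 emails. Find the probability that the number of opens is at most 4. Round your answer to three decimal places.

0.999

X ~ Binomial(7, 0.14); P(X ≤ 4) = Σ C(7,k) p^k (1−p)^(7−k) over k:
  k=0: C(7,0)·0.14^0·0.86^7 = 0.34793
  k=1: C(7,1)·0.14^1·0.86^6 = 0.39648
  k=2: C(7,2)·0.14^2·0.86^5 = 0.19363
  k=3: C(7,3)·0.14^3·0.86^4 = 0.05253
  k=4: C(7,4)·0.14^4·0.86^3 = 0.00855
Total = 0.99912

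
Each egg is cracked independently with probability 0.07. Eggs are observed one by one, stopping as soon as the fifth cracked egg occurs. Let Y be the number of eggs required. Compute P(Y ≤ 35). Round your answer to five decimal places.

Finishing within 35 eggs ⇔ at least 5 successes in the first 35. With X ~ Binomial(35, 0.07), P(Y ≤ 35) = 1 − P(X ≤ 4).
  k=0: C(35,0)·0.07^0·0.93^35 = 0.0788684
  k=1: C(35,1)·0.07^1·0.93^34 = 0.2077717
  k=2: C(35,2)·0.07^2·0.93^33 = 0.2658584
  k=3: C(35,3)·0.07^3·0.93^32 = 0.2201193
  k=4: C(35,4)·0.07^4·0.93^31 = 0.1325450
1 − 0.9051627 = 0.0948373

0.09484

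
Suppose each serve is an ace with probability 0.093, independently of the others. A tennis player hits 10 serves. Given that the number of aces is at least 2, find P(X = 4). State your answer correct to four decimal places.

X ~ Binomial(10, 0.093). Want P(X=4 | X≥2) = P(X=4) / P(X≥2).
P(X=4) = C(10,4)·0.093^4·0.907^6 = 0.008746
P(X≥2) = 1 − 0.376767 − 0.386321 = 0.236912
Ratio = 0.008746 / 0.236912 = 0.036915

0.0369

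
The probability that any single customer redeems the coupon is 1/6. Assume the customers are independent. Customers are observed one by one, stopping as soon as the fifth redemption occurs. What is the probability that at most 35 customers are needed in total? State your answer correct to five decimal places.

0.71568

Finishing within 35 customers ⇔ at least 5 successes in the first 35. With X ~ Binomial(35, 0.166667), P(Y ≤ 35) = 1 − P(X ≤ 4).
  k=0: C(35,0)·0.166667^0·0.833333^35 = 0.0016930
  k=1: C(35,1)·0.166667^1·0.833333^34 = 0.0118510
  k=2: C(35,2)·0.166667^2·0.833333^33 = 0.0402933
  k=3: C(35,3)·0.166667^3·0.833333^32 = 0.0886454
  k=4: C(35,4)·0.166667^4·0.833333^31 = 0.1418326
1 − 0.2843153 = 0.7156847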